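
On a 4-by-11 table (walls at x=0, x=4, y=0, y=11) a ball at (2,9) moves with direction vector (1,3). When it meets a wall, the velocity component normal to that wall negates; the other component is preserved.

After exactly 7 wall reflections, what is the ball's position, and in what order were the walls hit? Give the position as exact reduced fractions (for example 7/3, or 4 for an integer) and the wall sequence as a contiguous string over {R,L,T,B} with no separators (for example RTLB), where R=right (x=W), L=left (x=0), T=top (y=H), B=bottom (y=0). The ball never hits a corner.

Final position: (7/3,0)
Wall sequence: TRBLTRB

1. t=2/3 → T at (8/3,11); v=(1,-3)
2. t=4/3 → R at (4,7); v=(-1,-3)
3. t=7/3 → B at (5/3,0); v=(-1,3)
4. t=5/3 → L at (0,5); v=(1,3)
5. t=2 → T at (2,11); v=(1,-3)
6. t=2 → R at (4,5); v=(-1,-3)
7. t=5/3 → B at (7/3,0); v=(-1,3)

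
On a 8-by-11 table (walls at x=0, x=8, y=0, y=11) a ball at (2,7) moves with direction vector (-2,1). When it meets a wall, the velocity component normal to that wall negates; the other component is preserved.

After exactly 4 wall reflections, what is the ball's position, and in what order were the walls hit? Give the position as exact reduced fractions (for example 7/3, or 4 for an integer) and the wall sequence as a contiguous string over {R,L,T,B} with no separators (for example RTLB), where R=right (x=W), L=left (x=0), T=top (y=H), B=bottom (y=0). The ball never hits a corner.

1. t=1 → L at (0,8); v=(2,1)
2. t=3 → T at (6,11); v=(2,-1)
3. t=1 → R at (8,10); v=(-2,-1)
4. t=4 → L at (0,6); v=(2,-1)

Final position: (0,6)
Wall sequence: LTRL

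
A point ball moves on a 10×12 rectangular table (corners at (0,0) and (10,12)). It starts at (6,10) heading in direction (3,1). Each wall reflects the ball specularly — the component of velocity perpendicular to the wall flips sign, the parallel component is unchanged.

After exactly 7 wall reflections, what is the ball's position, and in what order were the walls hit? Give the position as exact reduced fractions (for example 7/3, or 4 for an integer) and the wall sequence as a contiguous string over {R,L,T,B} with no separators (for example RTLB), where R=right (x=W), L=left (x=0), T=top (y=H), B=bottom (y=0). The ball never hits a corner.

Final position: (10,2/3)
Wall sequence: RTLRLBR

1. t=4/3 → R at (10,34/3); v=(-3,1)
2. t=2/3 → T at (8,12); v=(-3,-1)
3. t=8/3 → L at (0,28/3); v=(3,-1)
4. t=10/3 → R at (10,6); v=(-3,-1)
5. t=10/3 → L at (0,8/3); v=(3,-1)
6. t=8/3 → B at (8,0); v=(3,1)
7. t=2/3 → R at (10,2/3); v=(-3,1)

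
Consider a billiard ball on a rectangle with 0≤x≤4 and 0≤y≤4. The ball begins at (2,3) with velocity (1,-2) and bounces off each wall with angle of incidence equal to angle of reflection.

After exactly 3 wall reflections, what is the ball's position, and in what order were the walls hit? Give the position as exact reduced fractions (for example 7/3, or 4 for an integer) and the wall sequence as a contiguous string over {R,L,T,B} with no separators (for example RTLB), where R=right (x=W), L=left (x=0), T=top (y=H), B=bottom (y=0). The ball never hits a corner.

Final position: (5/2,4)
Wall sequence: BRT

1. t=3/2 → B at (7/2,0); v=(1,2)
2. t=1/2 → R at (4,1); v=(-1,2)
3. t=3/2 → T at (5/2,4); v=(-1,-2)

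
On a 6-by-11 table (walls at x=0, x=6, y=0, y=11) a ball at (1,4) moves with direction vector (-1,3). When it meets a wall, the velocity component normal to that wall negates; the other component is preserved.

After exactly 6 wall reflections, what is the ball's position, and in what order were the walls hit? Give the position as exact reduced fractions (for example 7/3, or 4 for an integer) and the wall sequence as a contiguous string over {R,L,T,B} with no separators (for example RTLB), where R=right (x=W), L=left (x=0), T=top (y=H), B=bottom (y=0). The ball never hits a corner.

Final position: (0,1)
Wall sequence: LTBRTL

1. t=1 → L at (0,7); v=(1,3)
2. t=4/3 → T at (4/3,11); v=(1,-3)
3. t=11/3 → B at (5,0); v=(1,3)
4. t=1 → R at (6,3); v=(-1,3)
5. t=8/3 → T at (10/3,11); v=(-1,-3)
6. t=10/3 → L at (0,1); v=(1,-3)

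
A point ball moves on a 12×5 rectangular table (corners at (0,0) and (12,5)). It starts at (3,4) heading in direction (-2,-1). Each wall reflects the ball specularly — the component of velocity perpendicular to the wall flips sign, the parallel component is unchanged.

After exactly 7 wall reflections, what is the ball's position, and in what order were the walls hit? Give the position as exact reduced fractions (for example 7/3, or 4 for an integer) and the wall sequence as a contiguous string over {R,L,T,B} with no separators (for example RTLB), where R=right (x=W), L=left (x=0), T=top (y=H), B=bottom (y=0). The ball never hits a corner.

Final position: (11,5)
Wall sequence: LBRTLBT

1. t=3/2 → L at (0,5/2); v=(2,-1)
2. t=5/2 → B at (5,0); v=(2,1)
3. t=7/2 → R at (12,7/2); v=(-2,1)
4. t=3/2 → T at (9,5); v=(-2,-1)
5. t=9/2 → L at (0,1/2); v=(2,-1)
6. t=1/2 → B at (1,0); v=(2,1)
7. t=5 → T at (11,5); v=(2,-1)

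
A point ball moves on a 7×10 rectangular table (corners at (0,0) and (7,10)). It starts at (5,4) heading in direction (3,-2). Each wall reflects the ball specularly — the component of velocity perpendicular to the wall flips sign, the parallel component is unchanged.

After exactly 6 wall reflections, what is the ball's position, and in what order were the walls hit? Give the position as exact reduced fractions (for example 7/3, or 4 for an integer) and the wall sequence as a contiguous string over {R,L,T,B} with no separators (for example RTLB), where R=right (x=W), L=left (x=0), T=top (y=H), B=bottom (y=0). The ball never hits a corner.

1. t=2/3 → R at (7,8/3); v=(-3,-2)
2. t=4/3 → B at (3,0); v=(-3,2)
3. t=1 → L at (0,2); v=(3,2)
4. t=7/3 → R at (7,20/3); v=(-3,2)
5. t=5/3 → T at (2,10); v=(-3,-2)
6. t=2/3 → L at (0,26/3); v=(3,-2)

Final position: (0,26/3)
Wall sequence: RBLRTL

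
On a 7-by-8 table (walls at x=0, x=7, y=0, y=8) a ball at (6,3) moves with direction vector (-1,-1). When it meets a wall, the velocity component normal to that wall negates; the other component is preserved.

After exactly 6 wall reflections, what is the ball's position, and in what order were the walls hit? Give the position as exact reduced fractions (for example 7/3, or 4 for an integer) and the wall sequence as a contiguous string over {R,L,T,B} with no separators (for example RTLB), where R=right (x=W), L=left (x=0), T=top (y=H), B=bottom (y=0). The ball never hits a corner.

1. t=3 → B at (3,0); v=(-1,1)
2. t=3 → L at (0,3); v=(1,1)
3. t=5 → T at (5,8); v=(1,-1)
4. t=2 → R at (7,6); v=(-1,-1)
5. t=6 → B at (1,0); v=(-1,1)
6. t=1 → L at (0,1); v=(1,1)

Final position: (0,1)
Wall sequence: BLTRBL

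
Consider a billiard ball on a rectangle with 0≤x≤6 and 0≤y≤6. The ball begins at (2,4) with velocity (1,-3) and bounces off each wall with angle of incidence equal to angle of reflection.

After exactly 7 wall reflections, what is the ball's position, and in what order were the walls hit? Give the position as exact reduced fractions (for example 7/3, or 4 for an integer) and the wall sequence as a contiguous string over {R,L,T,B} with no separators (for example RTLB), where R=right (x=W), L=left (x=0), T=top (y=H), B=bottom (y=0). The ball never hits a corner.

Final position: (0,2)
Wall sequence: BTRBTBL

1. t=4/3 → B at (10/3,0); v=(1,3)
2. t=2 → T at (16/3,6); v=(1,-3)
3. t=2/3 → R at (6,4); v=(-1,-3)
4. t=4/3 → B at (14/3,0); v=(-1,3)
5. t=2 → T at (8/3,6); v=(-1,-3)
6. t=2 → B at (2/3,0); v=(-1,3)
7. t=2/3 → L at (0,2); v=(1,3)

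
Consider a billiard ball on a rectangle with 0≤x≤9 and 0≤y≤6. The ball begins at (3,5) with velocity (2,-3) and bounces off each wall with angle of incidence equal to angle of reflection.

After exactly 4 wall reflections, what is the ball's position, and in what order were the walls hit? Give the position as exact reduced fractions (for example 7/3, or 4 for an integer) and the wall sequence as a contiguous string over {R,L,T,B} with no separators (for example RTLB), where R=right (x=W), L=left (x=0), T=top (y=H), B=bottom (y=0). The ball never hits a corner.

1. t=5/3 → B at (19/3,0); v=(2,3)
2. t=4/3 → R at (9,4); v=(-2,3)
3. t=2/3 → T at (23/3,6); v=(-2,-3)
4. t=2 → B at (11/3,0); v=(-2,3)

Final position: (11/3,0)
Wall sequence: BRTB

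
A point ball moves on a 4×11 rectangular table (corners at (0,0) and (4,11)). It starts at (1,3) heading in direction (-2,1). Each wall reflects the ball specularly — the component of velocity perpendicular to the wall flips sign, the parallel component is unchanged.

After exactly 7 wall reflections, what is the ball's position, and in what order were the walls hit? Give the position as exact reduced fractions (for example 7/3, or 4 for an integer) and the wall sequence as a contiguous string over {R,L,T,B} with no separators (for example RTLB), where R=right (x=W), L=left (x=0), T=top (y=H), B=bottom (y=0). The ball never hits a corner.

Final position: (4,17/2)
Wall sequence: LRLRTLR

1. t=1/2 → L at (0,7/2); v=(2,1)
2. t=2 → R at (4,11/2); v=(-2,1)
3. t=2 → L at (0,15/2); v=(2,1)
4. t=2 → R at (4,19/2); v=(-2,1)
5. t=3/2 → T at (1,11); v=(-2,-1)
6. t=1/2 → L at (0,21/2); v=(2,-1)
7. t=2 → R at (4,17/2); v=(-2,-1)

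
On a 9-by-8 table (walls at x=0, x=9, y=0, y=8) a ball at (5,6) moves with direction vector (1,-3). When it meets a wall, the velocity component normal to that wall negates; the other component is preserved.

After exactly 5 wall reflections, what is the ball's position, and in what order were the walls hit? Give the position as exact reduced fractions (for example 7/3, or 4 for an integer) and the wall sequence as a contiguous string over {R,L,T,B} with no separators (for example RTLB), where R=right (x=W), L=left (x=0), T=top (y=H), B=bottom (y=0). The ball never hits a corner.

Final position: (3,8)
Wall sequence: BRTBT

1. t=2 → B at (7,0); v=(1,3)
2. t=2 → R at (9,6); v=(-1,3)
3. t=2/3 → T at (25/3,8); v=(-1,-3)
4. t=8/3 → B at (17/3,0); v=(-1,3)
5. t=8/3 → T at (3,8); v=(-1,-3)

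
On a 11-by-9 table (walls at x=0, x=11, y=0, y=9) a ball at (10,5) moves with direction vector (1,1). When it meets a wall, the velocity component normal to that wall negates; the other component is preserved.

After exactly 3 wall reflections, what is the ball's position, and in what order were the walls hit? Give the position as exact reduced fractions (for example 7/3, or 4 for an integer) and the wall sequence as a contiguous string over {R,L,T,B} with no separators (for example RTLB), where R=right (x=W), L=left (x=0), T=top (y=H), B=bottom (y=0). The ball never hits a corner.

1. t=1 → R at (11,6); v=(-1,1)
2. t=3 → T at (8,9); v=(-1,-1)
3. t=8 → L at (0,1); v=(1,-1)

Final position: (0,1)
Wall sequence: RTL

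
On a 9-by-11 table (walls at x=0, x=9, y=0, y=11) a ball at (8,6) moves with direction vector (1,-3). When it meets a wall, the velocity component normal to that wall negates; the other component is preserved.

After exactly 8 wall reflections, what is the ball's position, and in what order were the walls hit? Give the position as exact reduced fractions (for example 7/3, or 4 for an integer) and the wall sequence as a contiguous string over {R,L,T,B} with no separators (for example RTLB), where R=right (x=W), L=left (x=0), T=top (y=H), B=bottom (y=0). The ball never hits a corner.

1. t=1 → R at (9,3); v=(-1,-3)
2. t=1 → B at (8,0); v=(-1,3)
3. t=11/3 → T at (13/3,11); v=(-1,-3)
4. t=11/3 → B at (2/3,0); v=(-1,3)
5. t=2/3 → L at (0,2); v=(1,3)
6. t=3 → T at (3,11); v=(1,-3)
7. t=11/3 → B at (20/3,0); v=(1,3)
8. t=7/3 → R at (9,7); v=(-1,3)

Final position: (9,7)
Wall sequence: RBTBLTBR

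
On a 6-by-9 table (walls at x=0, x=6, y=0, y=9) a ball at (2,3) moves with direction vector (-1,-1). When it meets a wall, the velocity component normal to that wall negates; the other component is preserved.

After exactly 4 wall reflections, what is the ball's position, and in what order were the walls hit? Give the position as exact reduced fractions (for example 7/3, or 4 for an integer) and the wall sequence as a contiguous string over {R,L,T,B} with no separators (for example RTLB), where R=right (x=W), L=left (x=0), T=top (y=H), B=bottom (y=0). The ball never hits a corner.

1. t=2 → L at (0,1); v=(1,-1)
2. t=1 → B at (1,0); v=(1,1)
3. t=5 → R at (6,5); v=(-1,1)
4. t=4 → T at (2,9); v=(-1,-1)

Final position: (2,9)
Wall sequence: LBRT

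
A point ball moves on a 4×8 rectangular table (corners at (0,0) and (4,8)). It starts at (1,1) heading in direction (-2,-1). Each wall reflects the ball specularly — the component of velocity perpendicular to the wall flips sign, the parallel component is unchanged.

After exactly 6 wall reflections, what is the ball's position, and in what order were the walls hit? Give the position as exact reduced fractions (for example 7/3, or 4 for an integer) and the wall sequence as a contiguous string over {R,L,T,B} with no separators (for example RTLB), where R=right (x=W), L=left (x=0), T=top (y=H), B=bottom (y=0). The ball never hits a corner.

1. t=1/2 → L at (0,1/2); v=(2,-1)
2. t=1/2 → B at (1,0); v=(2,1)
3. t=3/2 → R at (4,3/2); v=(-2,1)
4. t=2 → L at (0,7/2); v=(2,1)
5. t=2 → R at (4,11/2); v=(-2,1)
6. t=2 → L at (0,15/2); v=(2,1)

Final position: (0,15/2)
Wall sequence: LBRLRL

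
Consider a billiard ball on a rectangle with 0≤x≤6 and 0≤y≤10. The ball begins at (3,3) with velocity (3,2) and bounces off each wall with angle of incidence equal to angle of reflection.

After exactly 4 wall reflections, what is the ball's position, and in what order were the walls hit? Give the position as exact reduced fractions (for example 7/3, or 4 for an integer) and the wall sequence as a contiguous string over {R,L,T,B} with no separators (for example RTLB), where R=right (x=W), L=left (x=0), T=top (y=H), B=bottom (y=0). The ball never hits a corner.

Final position: (6,7)
Wall sequence: RLTR

1. t=1 → R at (6,5); v=(-3,2)
2. t=2 → L at (0,9); v=(3,2)
3. t=1/2 → T at (3/2,10); v=(3,-2)
4. t=3/2 → R at (6,7); v=(-3,-2)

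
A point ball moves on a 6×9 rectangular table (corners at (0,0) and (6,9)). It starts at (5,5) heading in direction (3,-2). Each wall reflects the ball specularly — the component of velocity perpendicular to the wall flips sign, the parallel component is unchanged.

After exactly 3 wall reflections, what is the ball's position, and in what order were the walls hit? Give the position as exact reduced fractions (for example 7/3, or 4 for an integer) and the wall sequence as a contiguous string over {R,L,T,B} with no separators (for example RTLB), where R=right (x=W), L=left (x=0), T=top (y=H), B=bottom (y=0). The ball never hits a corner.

1. t=1/3 → R at (6,13/3); v=(-3,-2)
2. t=2 → L at (0,1/3); v=(3,-2)
3. t=1/6 → B at (1/2,0); v=(3,2)

Final position: (1/2,0)
Wall sequence: RLB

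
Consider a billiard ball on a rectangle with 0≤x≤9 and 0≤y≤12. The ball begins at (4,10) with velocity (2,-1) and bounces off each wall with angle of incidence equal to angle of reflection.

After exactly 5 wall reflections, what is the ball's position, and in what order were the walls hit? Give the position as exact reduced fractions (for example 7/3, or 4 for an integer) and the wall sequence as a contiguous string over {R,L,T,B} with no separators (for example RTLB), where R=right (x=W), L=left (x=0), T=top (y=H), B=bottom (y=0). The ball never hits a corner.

Final position: (0,6)
Wall sequence: RLBRL

1. t=5/2 → R at (9,15/2); v=(-2,-1)
2. t=9/2 → L at (0,3); v=(2,-1)
3. t=3 → B at (6,0); v=(2,1)
4. t=3/2 → R at (9,3/2); v=(-2,1)
5. t=9/2 → L at (0,6); v=(2,1)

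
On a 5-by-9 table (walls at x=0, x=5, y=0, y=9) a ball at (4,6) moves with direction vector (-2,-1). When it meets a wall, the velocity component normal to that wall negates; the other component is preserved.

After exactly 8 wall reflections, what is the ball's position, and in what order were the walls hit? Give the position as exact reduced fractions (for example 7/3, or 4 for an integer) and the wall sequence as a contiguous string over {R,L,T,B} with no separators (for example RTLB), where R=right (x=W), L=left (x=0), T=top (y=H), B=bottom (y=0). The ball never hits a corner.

1. t=2 → L at (0,4); v=(2,-1)
2. t=5/2 → R at (5,3/2); v=(-2,-1)
3. t=3/2 → B at (2,0); v=(-2,1)
4. t=1 → L at (0,1); v=(2,1)
5. t=5/2 → R at (5,7/2); v=(-2,1)
6. t=5/2 → L at (0,6); v=(2,1)
7. t=5/2 → R at (5,17/2); v=(-2,1)
8. t=1/2 → T at (4,9); v=(-2,-1)

Final position: (4,9)
Wall sequence: LRBLRLRT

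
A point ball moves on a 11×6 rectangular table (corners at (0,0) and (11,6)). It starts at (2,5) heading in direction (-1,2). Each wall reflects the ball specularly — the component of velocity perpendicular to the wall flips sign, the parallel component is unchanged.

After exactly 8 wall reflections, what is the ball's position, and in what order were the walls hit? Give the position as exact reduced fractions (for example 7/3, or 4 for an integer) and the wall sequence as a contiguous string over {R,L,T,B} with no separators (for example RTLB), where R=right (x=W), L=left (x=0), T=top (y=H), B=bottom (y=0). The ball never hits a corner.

1. t=1/2 → T at (3/2,6); v=(-1,-2)
2. t=3/2 → L at (0,3); v=(1,-2)
3. t=3/2 → B at (3/2,0); v=(1,2)
4. t=3 → T at (9/2,6); v=(1,-2)
5. t=3 → B at (15/2,0); v=(1,2)
6. t=3 → T at (21/2,6); v=(1,-2)
7. t=1/2 → R at (11,5); v=(-1,-2)
8. t=5/2 → B at (17/2,0); v=(-1,2)

Final position: (17/2,0)
Wall sequence: TLBTBTRB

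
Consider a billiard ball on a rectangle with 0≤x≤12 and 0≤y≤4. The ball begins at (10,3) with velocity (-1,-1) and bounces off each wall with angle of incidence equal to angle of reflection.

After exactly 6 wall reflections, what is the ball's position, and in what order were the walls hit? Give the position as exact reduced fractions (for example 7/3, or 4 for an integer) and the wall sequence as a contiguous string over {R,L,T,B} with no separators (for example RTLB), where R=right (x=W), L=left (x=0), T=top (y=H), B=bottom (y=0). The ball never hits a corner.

1. t=3 → B at (7,0); v=(-1,1)
2. t=4 → T at (3,4); v=(-1,-1)
3. t=3 → L at (0,1); v=(1,-1)
4. t=1 → B at (1,0); v=(1,1)
5. t=4 → T at (5,4); v=(1,-1)
6. t=4 → B at (9,0); v=(1,1)

Final position: (9,0)
Wall sequence: BTLBTB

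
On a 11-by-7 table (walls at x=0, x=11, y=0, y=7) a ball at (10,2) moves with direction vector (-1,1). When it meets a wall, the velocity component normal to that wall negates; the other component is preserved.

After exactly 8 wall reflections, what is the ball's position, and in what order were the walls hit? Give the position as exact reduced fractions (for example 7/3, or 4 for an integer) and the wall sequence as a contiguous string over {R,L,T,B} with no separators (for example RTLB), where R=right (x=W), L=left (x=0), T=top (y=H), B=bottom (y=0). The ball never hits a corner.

Final position: (1,7)
Wall sequence: TLBTRBLT

1. t=5 → T at (5,7); v=(-1,-1)
2. t=5 → L at (0,2); v=(1,-1)
3. t=2 → B at (2,0); v=(1,1)
4. t=7 → T at (9,7); v=(1,-1)
5. t=2 → R at (11,5); v=(-1,-1)
6. t=5 → B at (6,0); v=(-1,1)
7. t=6 → L at (0,6); v=(1,1)
8. t=1 → T at (1,7); v=(1,-1)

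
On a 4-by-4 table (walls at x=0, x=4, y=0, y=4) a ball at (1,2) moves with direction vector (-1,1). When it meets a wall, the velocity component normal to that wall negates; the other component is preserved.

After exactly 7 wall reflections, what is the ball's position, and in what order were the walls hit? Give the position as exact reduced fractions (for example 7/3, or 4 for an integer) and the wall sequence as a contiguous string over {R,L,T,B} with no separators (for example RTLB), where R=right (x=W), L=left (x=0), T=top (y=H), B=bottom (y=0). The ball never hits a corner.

1. t=1 → L at (0,3); v=(1,1)
2. t=1 → T at (1,4); v=(1,-1)
3. t=3 → R at (4,1); v=(-1,-1)
4. t=1 → B at (3,0); v=(-1,1)
5. t=3 → L at (0,3); v=(1,1)
6. t=1 → T at (1,4); v=(1,-1)
7. t=3 → R at (4,1); v=(-1,-1)

Final position: (4,1)
Wall sequence: LTRBLTR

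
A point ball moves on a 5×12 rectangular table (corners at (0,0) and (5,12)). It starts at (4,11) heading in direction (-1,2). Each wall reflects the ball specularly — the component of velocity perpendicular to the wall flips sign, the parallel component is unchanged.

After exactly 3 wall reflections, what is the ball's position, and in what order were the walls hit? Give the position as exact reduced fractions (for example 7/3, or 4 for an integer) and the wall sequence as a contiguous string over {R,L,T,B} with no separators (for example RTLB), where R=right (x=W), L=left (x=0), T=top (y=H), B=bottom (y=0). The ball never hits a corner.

Final position: (5/2,0)
Wall sequence: TLB

1. t=1/2 → T at (7/2,12); v=(-1,-2)
2. t=7/2 → L at (0,5); v=(1,-2)
3. t=5/2 → B at (5/2,0); v=(1,2)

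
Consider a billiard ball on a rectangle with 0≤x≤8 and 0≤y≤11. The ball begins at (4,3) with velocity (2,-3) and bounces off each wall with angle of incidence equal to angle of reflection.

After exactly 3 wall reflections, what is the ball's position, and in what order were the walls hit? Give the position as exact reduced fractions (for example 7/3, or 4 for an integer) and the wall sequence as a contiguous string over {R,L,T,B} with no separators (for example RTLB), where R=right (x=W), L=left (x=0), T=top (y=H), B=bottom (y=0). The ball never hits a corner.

1. t=1 → B at (6,0); v=(2,3)
2. t=1 → R at (8,3); v=(-2,3)
3. t=8/3 → T at (8/3,11); v=(-2,-3)

Final position: (8/3,11)
Wall sequence: BRT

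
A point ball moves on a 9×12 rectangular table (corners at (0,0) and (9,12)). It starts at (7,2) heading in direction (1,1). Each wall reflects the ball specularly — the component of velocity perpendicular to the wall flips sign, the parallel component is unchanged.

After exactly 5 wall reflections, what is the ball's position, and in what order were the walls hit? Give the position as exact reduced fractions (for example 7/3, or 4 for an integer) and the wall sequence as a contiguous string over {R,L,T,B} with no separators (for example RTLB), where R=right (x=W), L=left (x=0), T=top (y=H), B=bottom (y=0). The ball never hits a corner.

Final position: (7,0)
Wall sequence: RTLRB

1. t=2 → R at (9,4); v=(-1,1)
2. t=8 → T at (1,12); v=(-1,-1)
3. t=1 → L at (0,11); v=(1,-1)
4. t=9 → R at (9,2); v=(-1,-1)
5. t=2 → B at (7,0); v=(-1,1)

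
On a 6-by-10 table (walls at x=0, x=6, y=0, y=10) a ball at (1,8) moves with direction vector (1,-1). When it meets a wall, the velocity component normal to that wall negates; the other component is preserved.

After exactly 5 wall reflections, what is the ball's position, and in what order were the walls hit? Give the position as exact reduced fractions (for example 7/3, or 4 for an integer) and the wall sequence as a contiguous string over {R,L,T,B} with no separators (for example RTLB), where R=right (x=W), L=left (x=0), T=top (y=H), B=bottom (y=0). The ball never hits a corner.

1. t=5 → R at (6,3); v=(-1,-1)
2. t=3 → B at (3,0); v=(-1,1)
3. t=3 → L at (0,3); v=(1,1)
4. t=6 → R at (6,9); v=(-1,1)
5. t=1 → T at (5,10); v=(-1,-1)

Final position: (5,10)
Wall sequence: RBLRT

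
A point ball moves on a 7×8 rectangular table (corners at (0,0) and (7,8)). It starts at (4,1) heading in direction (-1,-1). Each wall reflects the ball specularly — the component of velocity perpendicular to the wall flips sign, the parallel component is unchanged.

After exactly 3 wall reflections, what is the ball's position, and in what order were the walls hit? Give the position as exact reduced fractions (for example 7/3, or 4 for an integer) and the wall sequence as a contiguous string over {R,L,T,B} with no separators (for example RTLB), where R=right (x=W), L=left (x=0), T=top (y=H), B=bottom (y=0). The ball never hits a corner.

Final position: (5,8)
Wall sequence: BLT

1. t=1 → B at (3,0); v=(-1,1)
2. t=3 → L at (0,3); v=(1,1)
3. t=5 → T at (5,8); v=(1,-1)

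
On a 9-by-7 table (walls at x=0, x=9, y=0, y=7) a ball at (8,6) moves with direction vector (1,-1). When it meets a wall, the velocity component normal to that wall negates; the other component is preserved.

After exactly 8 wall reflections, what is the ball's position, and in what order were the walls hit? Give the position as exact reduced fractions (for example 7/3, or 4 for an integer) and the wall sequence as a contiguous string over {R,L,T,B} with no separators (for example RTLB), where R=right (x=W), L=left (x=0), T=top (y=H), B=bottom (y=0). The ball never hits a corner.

1. t=1 → R at (9,5); v=(-1,-1)
2. t=5 → B at (4,0); v=(-1,1)
3. t=4 → L at (0,4); v=(1,1)
4. t=3 → T at (3,7); v=(1,-1)
5. t=6 → R at (9,1); v=(-1,-1)
6. t=1 → B at (8,0); v=(-1,1)
7. t=7 → T at (1,7); v=(-1,-1)
8. t=1 → L at (0,6); v=(1,-1)

Final position: (0,6)
Wall sequence: RBLTRBTL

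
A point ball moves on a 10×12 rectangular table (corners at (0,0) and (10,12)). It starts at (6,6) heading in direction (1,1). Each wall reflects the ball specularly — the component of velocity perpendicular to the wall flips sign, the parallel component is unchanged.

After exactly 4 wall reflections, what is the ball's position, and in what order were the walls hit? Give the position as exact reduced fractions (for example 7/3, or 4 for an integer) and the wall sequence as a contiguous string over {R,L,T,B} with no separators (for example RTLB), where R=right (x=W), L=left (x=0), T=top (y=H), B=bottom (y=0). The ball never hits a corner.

1. t=4 → R at (10,10); v=(-1,1)
2. t=2 → T at (8,12); v=(-1,-1)
3. t=8 → L at (0,4); v=(1,-1)
4. t=4 → B at (4,0); v=(1,1)

Final position: (4,0)
Wall sequence: RTLB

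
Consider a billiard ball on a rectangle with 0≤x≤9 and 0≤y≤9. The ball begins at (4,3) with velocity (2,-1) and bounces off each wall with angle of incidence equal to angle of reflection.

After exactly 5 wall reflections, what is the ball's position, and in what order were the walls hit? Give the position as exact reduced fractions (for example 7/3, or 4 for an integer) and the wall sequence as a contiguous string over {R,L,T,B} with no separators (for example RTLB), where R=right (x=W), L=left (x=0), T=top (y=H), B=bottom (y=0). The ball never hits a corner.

1. t=5/2 → R at (9,1/2); v=(-2,-1)
2. t=1/2 → B at (8,0); v=(-2,1)
3. t=4 → L at (0,4); v=(2,1)
4. t=9/2 → R at (9,17/2); v=(-2,1)
5. t=1/2 → T at (8,9); v=(-2,-1)

Final position: (8,9)
Wall sequence: RBLRT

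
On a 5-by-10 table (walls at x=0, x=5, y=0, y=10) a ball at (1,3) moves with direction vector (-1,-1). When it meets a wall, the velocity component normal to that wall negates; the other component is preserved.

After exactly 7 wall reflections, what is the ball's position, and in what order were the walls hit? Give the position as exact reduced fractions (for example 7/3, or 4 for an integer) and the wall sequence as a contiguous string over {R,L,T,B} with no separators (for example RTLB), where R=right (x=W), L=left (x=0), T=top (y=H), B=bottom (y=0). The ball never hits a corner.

Final position: (0,2)
Wall sequence: LBRLTRL

1. t=1 → L at (0,2); v=(1,-1)
2. t=2 → B at (2,0); v=(1,1)
3. t=3 → R at (5,3); v=(-1,1)
4. t=5 → L at (0,8); v=(1,1)
5. t=2 → T at (2,10); v=(1,-1)
6. t=3 → R at (5,7); v=(-1,-1)
7. t=5 → L at (0,2); v=(1,-1)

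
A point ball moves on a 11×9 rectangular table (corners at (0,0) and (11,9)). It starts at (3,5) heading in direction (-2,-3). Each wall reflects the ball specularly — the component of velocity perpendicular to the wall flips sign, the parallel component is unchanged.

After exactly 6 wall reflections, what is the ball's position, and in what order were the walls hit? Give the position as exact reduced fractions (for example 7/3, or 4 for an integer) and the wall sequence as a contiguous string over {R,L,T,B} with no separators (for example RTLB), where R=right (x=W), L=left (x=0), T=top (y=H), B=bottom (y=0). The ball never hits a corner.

1. t=3/2 → L at (0,1/2); v=(2,-3)
2. t=1/6 → B at (1/3,0); v=(2,3)
3. t=3 → T at (19/3,9); v=(2,-3)
4. t=7/3 → R at (11,2); v=(-2,-3)
5. t=2/3 → B at (29/3,0); v=(-2,3)
6. t=3 → T at (11/3,9); v=(-2,-3)

Final position: (11/3,9)
Wall sequence: LBTRBT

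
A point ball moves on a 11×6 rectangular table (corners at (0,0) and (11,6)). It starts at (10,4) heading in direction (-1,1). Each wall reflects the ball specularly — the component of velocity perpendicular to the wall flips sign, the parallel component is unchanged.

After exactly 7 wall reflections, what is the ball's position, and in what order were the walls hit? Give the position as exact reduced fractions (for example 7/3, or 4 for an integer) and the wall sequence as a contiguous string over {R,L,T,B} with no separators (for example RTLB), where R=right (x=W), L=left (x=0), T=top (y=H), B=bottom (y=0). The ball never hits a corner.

1. t=2 → T at (8,6); v=(-1,-1)
2. t=6 → B at (2,0); v=(-1,1)
3. t=2 → L at (0,2); v=(1,1)
4. t=4 → T at (4,6); v=(1,-1)
5. t=6 → B at (10,0); v=(1,1)
6. t=1 → R at (11,1); v=(-1,1)
7. t=5 → T at (6,6); v=(-1,-1)

Final position: (6,6)
Wall sequence: TBLTBRT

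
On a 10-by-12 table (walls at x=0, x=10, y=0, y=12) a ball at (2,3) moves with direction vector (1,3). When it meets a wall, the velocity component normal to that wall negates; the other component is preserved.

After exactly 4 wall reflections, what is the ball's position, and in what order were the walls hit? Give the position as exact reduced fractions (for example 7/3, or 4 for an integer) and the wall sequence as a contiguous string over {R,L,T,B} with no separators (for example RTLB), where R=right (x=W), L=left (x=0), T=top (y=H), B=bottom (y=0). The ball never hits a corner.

Final position: (7,12)
Wall sequence: TBRT

1. t=3 → T at (5,12); v=(1,-3)
2. t=4 → B at (9,0); v=(1,3)
3. t=1 → R at (10,3); v=(-1,3)
4. t=3 → T at (7,12); v=(-1,-3)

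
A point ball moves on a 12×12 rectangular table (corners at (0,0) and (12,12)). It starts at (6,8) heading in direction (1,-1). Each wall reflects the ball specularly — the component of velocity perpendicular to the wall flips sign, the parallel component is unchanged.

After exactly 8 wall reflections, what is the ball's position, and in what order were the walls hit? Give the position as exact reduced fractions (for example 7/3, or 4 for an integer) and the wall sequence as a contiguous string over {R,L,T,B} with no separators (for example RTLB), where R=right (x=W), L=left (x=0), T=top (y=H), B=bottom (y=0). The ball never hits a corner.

1. t=6 → R at (12,2); v=(-1,-1)
2. t=2 → B at (10,0); v=(-1,1)
3. t=10 → L at (0,10); v=(1,1)
4. t=2 → T at (2,12); v=(1,-1)
5. t=10 → R at (12,2); v=(-1,-1)
6. t=2 → B at (10,0); v=(-1,1)
7. t=10 → L at (0,10); v=(1,1)
8. t=2 → T at (2,12); v=(1,-1)

Final position: (2,12)
Wall sequence: RBLTRBLT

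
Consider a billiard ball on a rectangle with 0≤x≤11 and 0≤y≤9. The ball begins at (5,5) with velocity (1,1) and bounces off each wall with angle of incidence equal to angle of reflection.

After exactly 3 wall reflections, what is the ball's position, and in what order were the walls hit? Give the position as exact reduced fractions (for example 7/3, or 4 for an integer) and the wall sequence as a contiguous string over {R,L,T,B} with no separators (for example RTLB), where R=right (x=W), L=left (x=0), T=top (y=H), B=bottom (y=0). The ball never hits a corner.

1. t=4 → T at (9,9); v=(1,-1)
2. t=2 → R at (11,7); v=(-1,-1)
3. t=7 → B at (4,0); v=(-1,1)

Final position: (4,0)
Wall sequence: TRB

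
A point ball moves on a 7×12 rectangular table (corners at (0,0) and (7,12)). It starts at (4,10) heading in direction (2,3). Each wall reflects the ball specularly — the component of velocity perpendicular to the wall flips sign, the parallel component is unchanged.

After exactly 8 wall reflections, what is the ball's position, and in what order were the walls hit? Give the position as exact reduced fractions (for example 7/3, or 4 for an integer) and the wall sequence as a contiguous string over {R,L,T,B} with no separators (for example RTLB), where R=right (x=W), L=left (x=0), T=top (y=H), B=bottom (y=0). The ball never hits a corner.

1. t=2/3 → T at (16/3,12); v=(2,-3)
2. t=5/6 → R at (7,19/2); v=(-2,-3)
3. t=19/6 → B at (2/3,0); v=(-2,3)
4. t=1/3 → L at (0,1); v=(2,3)
5. t=7/2 → R at (7,23/2); v=(-2,3)
6. t=1/6 → T at (20/3,12); v=(-2,-3)
7. t=10/3 → L at (0,2); v=(2,-3)
8. t=2/3 → B at (4/3,0); v=(2,3)

Final position: (4/3,0)
Wall sequence: TRBLRTLB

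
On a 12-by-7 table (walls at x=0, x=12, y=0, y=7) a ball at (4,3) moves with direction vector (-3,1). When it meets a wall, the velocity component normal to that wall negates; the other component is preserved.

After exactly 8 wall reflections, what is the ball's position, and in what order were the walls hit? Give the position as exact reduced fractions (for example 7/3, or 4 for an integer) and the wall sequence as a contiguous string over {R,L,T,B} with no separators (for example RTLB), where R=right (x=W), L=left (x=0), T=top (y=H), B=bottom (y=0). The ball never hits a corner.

1. t=4/3 → L at (0,13/3); v=(3,1)
2. t=8/3 → T at (8,7); v=(3,-1)
3. t=4/3 → R at (12,17/3); v=(-3,-1)
4. t=4 → L at (0,5/3); v=(3,-1)
5. t=5/3 → B at (5,0); v=(3,1)
6. t=7/3 → R at (12,7/3); v=(-3,1)
7. t=4 → L at (0,19/3); v=(3,1)
8. t=2/3 → T at (2,7); v=(3,-1)

Final position: (2,7)
Wall sequence: LTRLBRLT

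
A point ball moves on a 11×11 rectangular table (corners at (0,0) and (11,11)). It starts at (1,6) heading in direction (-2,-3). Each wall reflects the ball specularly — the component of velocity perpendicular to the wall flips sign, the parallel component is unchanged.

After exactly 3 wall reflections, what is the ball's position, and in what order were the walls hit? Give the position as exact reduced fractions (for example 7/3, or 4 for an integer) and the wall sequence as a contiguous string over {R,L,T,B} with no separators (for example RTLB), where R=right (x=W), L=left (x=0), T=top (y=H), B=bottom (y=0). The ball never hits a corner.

1. t=1/2 → L at (0,9/2); v=(2,-3)
2. t=3/2 → B at (3,0); v=(2,3)
3. t=11/3 → T at (31/3,11); v=(2,-3)

Final position: (31/3,11)
Wall sequence: LBT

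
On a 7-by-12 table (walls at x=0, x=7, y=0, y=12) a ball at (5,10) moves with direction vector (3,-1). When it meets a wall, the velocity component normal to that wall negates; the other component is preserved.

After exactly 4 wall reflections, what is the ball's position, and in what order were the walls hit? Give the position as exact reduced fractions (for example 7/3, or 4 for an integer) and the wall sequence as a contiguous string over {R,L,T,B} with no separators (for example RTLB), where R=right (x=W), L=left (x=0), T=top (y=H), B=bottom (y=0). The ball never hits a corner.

Final position: (0,7/3)
Wall sequence: RLRL

1. t=2/3 → R at (7,28/3); v=(-3,-1)
2. t=7/3 → L at (0,7); v=(3,-1)
3. t=7/3 → R at (7,14/3); v=(-3,-1)
4. t=7/3 → L at (0,7/3); v=(3,-1)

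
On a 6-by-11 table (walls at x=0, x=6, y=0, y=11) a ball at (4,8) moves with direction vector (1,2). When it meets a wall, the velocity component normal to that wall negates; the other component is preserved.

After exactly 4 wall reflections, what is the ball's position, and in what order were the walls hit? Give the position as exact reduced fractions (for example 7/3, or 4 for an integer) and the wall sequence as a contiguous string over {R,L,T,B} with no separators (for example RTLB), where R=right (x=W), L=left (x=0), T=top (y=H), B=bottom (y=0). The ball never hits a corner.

Final position: (0,2)
Wall sequence: TRBL

1. t=3/2 → T at (11/2,11); v=(1,-2)
2. t=1/2 → R at (6,10); v=(-1,-2)
3. t=5 → B at (1,0); v=(-1,2)
4. t=1 → L at (0,2); v=(1,2)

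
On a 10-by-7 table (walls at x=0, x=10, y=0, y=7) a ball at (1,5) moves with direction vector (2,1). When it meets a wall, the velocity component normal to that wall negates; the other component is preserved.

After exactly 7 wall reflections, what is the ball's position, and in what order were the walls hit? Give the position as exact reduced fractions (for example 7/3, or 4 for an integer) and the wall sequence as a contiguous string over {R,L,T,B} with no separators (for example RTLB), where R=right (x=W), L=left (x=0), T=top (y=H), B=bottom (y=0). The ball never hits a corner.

1. t=2 → T at (5,7); v=(2,-1)
2. t=5/2 → R at (10,9/2); v=(-2,-1)
3. t=9/2 → B at (1,0); v=(-2,1)
4. t=1/2 → L at (0,1/2); v=(2,1)
5. t=5 → R at (10,11/2); v=(-2,1)
6. t=3/2 → T at (7,7); v=(-2,-1)
7. t=7/2 → L at (0,7/2); v=(2,-1)

Final position: (0,7/2)
Wall sequence: TRBLRTL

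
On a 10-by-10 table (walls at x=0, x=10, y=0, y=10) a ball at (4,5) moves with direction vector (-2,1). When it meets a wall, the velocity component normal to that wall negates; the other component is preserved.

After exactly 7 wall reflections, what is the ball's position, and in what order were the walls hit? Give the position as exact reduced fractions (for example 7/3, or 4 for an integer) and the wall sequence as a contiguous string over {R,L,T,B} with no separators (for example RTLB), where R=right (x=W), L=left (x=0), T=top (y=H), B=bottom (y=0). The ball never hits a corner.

1. t=2 → L at (0,7); v=(2,1)
2. t=3 → T at (6,10); v=(2,-1)
3. t=2 → R at (10,8); v=(-2,-1)
4. t=5 → L at (0,3); v=(2,-1)
5. t=3 → B at (6,0); v=(2,1)
6. t=2 → R at (10,2); v=(-2,1)
7. t=5 → L at (0,7); v=(2,1)

Final position: (0,7)
Wall sequence: LTRLBRL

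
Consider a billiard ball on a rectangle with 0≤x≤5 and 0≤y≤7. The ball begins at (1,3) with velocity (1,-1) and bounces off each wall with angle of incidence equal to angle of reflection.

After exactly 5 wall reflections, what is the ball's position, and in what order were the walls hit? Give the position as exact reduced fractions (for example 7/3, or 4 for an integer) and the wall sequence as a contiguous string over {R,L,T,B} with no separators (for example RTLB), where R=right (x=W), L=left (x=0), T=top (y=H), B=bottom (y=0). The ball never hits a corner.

Final position: (5,3)
Wall sequence: BRLTR

1. t=3 → B at (4,0); v=(1,1)
2. t=1 → R at (5,1); v=(-1,1)
3. t=5 → L at (0,6); v=(1,1)
4. t=1 → T at (1,7); v=(1,-1)
5. t=4 → R at (5,3); v=(-1,-1)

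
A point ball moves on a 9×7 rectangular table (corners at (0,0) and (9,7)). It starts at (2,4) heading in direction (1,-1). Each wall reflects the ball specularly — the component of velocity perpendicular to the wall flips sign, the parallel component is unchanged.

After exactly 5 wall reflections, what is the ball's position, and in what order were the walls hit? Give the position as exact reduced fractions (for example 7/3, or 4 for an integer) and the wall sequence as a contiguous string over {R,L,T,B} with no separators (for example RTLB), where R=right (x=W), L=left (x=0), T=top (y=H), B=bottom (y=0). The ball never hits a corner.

Final position: (2,0)
Wall sequence: BRTLB

1. t=4 → B at (6,0); v=(1,1)
2. t=3 → R at (9,3); v=(-1,1)
3. t=4 → T at (5,7); v=(-1,-1)
4. t=5 → L at (0,2); v=(1,-1)
5. t=2 → B at (2,0); v=(1,1)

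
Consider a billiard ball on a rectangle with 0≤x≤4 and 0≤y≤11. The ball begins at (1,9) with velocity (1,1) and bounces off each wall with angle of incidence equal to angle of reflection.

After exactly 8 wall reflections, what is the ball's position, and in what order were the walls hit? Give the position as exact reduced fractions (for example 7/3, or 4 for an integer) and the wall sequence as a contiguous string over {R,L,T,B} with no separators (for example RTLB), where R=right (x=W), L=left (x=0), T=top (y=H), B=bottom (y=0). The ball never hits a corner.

1. t=2 → T at (3,11); v=(1,-1)
2. t=1 → R at (4,10); v=(-1,-1)
3. t=4 → L at (0,6); v=(1,-1)
4. t=4 → R at (4,2); v=(-1,-1)
5. t=2 → B at (2,0); v=(-1,1)
6. t=2 → L at (0,2); v=(1,1)
7. t=4 → R at (4,6); v=(-1,1)
8. t=4 → L at (0,10); v=(1,1)

Final position: (0,10)
Wall sequence: TRLRBLRL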